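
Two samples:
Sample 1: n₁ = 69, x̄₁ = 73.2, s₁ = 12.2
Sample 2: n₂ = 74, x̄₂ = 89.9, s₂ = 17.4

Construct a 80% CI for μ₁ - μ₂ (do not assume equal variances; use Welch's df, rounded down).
(-19.92, -13.48)

Difference: x̄₁ - x̄₂ = -16.70
SE = √(s₁²/n₁ + s₂²/n₂) = √(12.2²/69 + 17.4²/74) = 2.4997
df = 131.14 → 131 (Welch–Satterthwaite, rounded down)
t* = 1.288

CI: -16.70 ± 1.288 · 2.4997 = -16.70 ± 3.22 = (-19.92, -13.48)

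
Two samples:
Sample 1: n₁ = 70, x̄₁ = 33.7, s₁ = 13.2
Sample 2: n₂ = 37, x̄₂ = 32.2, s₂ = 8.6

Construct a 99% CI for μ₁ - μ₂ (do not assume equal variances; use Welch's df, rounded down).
(-4.06, 7.06)

Difference: x̄₁ - x̄₂ = 1.50
SE = √(s₁²/n₁ + s₂²/n₂) = √(13.2²/70 + 8.6²/37) = 2.1185
df = 100.32 → 100 (Welch–Satterthwaite, rounded down)
t* = 2.626

CI: 1.50 ± 2.626 · 2.1185 = 1.50 ± 5.56 = (-4.06, 7.06)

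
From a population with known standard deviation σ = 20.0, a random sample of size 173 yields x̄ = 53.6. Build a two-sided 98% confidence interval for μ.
(50.06, 57.14)

z-interval (σ known):
z* = 2.326 for 98% confidence

Margin of error = z* · σ/√n = 2.326 · 20.0/√173 = 3.54

CI: (53.6 - 3.54, 53.6 + 3.54) = (50.06, 57.14)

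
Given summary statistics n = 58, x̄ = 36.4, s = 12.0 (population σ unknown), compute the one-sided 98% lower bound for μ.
μ ≥ 33.09

Lower bound (one-sided):
t* = 2.102 (one-sided for 98%)
Lower bound = x̄ - t* · s/√n = 36.4 - 2.102 · 12.0/√58 = 33.09

We are 98% confident that μ ≥ 33.09.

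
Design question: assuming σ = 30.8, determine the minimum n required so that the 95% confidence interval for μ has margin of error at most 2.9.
n ≥ 434

For margin E ≤ 2.9:
n ≥ (z* · σ / E)²
n ≥ (1.960 · 30.8 / 2.9)²
n ≥ 433.33

Minimum n = 434 (rounding up)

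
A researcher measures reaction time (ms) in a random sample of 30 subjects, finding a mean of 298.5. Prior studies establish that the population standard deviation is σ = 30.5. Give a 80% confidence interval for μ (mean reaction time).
(291.36, 305.64)

z-interval (σ known):
z* = 1.282 for 80% confidence

Margin of error = z* · σ/√n = 1.282 · 30.5/√30 = 7.14

CI: (298.5 - 7.14, 298.5 + 7.14) = (291.36, 305.64)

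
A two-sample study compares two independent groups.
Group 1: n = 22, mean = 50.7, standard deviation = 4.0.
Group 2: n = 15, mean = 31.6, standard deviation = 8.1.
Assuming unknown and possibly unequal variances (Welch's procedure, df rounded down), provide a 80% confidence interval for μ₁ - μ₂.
(16.10, 22.10)

Difference: x̄₁ - x̄₂ = 19.10
SE = √(s₁²/n₁ + s₂²/n₂) = √(4.0²/22 + 8.1²/15) = 2.2586
df = 18.70 → 18 (Welch–Satterthwaite, rounded down)
t* = 1.330

CI: 19.10 ± 1.330 · 2.2586 = 19.10 ± 3.00 = (16.10, 22.10)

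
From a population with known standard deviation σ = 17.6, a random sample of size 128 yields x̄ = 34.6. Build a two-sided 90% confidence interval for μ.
(32.04, 37.16)

z-interval (σ known):
z* = 1.645 for 90% confidence

Margin of error = z* · σ/√n = 1.645 · 17.6/√128 = 2.56

CI: (34.6 - 2.56, 34.6 + 2.56) = (32.04, 37.16)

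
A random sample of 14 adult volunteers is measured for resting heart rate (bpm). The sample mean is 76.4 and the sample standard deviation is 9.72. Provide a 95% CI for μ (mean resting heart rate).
(70.79, 82.01)

t-interval (σ unknown):
df = n - 1 = 13
t* = 2.160 for 95% confidence

Margin of error = t* · s/√n = 2.160 · 9.72/√14 = 5.61

CI: (70.79, 82.01)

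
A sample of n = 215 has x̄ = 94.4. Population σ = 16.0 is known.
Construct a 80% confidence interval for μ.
(93.00, 95.80)

z-interval (σ known):
z* = 1.282 for 80% confidence

Margin of error = z* · σ/√n = 1.282 · 16.0/√215 = 1.40

CI: (94.4 - 1.40, 94.4 + 1.40) = (93.00, 95.80)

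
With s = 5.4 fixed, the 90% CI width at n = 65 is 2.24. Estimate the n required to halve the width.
n ≈ 260

CI width ∝ 1/√n
To reduce width by factor 2, need √n to grow by 2 → need 2² = 4 times as many samples.

Current: n = 65, width = 2.24
New: n = 260, width ≈ 1.11

Width reduced by factor of 2.24/1.11 = 2.02.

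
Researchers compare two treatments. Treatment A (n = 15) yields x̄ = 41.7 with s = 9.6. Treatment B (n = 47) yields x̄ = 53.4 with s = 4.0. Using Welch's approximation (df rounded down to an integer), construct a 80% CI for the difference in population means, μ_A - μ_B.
(-15.11, -8.29)

Difference: x̄₁ - x̄₂ = -11.70
SE = √(s₁²/n₁ + s₂²/n₂) = √(9.6²/15 + 4.0²/47) = 2.5465
df = 15.58 → 15 (Welch–Satterthwaite, rounded down)
t* = 1.341

CI: -11.70 ± 1.341 · 2.5465 = -11.70 ± 3.41 = (-15.11, -8.29)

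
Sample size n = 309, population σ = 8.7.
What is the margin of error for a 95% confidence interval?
Margin of error = 0.97

Margin of error = z* · σ/√n
= 1.960 · 8.7/√309
= 1.960 · 8.7/17.5784
= 0.97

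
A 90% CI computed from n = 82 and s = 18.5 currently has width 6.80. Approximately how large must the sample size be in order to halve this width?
n ≈ 328

CI width ∝ 1/√n
To reduce width by factor 2, need √n to grow by 2 → need 2² = 4 times as many samples.

Current: n = 82, width = 6.80
New: n = 328, width ≈ 3.37

Width reduced by factor of 6.80/3.37 = 2.02.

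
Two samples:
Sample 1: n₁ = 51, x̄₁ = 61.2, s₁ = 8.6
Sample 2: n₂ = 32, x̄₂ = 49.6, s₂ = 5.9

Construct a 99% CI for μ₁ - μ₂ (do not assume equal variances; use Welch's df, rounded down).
(7.40, 15.80)

Difference: x̄₁ - x̄₂ = 11.60
SE = √(s₁²/n₁ + s₂²/n₂) = √(8.6²/51 + 5.9²/32) = 1.5931
df = 80.28 → 80 (Welch–Satterthwaite, rounded down)
t* = 2.639

CI: 11.60 ± 2.639 · 1.5931 = 11.60 ± 4.20 = (7.40, 15.80)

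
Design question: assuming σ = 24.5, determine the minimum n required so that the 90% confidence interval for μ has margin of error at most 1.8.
n ≥ 502

For margin E ≤ 1.8:
n ≥ (z* · σ / E)²
n ≥ (1.645 · 24.5 / 1.8)²
n ≥ 501.32

Minimum n = 502 (rounding up)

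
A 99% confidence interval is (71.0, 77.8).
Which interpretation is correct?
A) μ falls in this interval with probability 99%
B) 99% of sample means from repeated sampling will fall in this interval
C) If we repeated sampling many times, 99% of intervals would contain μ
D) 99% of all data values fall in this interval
C

A) Wrong — μ is fixed; the randomness lives in the interval, not in μ.
B) Wrong — coverage applies to intervals containing μ, not to future x̄ values.
C) Correct — this is the frequentist long-run coverage interpretation.
D) Wrong — a CI is about the parameter μ, not individual data values.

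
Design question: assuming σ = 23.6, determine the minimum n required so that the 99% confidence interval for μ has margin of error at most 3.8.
n ≥ 256

For margin E ≤ 3.8:
n ≥ (z* · σ / E)²
n ≥ (2.576 · 23.6 / 3.8)²
n ≥ 255.95

Minimum n = 256 (rounding up)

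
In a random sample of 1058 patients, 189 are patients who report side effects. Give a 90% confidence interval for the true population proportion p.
(0.159, 0.198)

Proportion CI:
p̂ = 189/1058 = 0.17864
SE = √(p̂(1-p̂)/n) = √(0.17864 · 0.82136 / 1058) = 0.01178

z* = 1.645
Margin = z* · SE = 1.645 · 0.01178 = 0.0194

CI: 0.17864 ± 0.0194 = (0.159, 0.198)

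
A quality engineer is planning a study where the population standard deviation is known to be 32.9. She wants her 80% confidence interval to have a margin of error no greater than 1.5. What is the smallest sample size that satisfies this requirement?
n ≥ 791

For margin E ≤ 1.5:
n ≥ (z* · σ / E)²
n ≥ (1.282 · 32.9 / 1.5)²
n ≥ 790.65

Minimum n = 791 (rounding up)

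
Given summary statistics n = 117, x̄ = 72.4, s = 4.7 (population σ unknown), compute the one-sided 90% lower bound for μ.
μ ≥ 71.84

Lower bound (one-sided):
t* = 1.289 (one-sided for 90%)
Lower bound = x̄ - t* · s/√n = 72.4 - 1.289 · 4.7/√117 = 71.84

We are 90% confident that μ ≥ 71.84.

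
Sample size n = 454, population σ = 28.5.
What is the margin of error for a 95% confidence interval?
Margin of error = 2.62

Margin of error = z* · σ/√n
= 1.960 · 28.5/√454
= 1.960 · 28.5/21.3073
= 2.62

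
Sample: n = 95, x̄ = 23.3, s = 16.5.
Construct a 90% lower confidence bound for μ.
μ ≥ 21.11

Lower bound (one-sided):
t* = 1.291 (one-sided for 90%)
Lower bound = x̄ - t* · s/√n = 23.3 - 1.291 · 16.5/√95 = 21.11

We are 90% confident that μ ≥ 21.11.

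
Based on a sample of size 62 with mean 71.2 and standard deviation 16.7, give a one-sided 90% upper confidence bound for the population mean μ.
μ ≤ 73.95

Upper bound (one-sided):
t* = 1.296 (one-sided for 90%)
Upper bound = x̄ + t* · s/√n = 71.2 + 1.296 · 16.7/√62 = 73.95

We are 90% confident that μ ≤ 73.95.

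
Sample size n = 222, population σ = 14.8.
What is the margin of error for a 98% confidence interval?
Margin of error = 2.31

Margin of error = z* · σ/√n
= 2.326 · 14.8/√222
= 2.326 · 14.8/14.8997
= 2.31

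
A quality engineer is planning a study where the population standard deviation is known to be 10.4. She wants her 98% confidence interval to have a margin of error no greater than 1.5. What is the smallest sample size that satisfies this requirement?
n ≥ 261

For margin E ≤ 1.5:
n ≥ (z* · σ / E)²
n ≥ (2.326 · 10.4 / 1.5)²
n ≥ 260.08

Minimum n = 261 (rounding up)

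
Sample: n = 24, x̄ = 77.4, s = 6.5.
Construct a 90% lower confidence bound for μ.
μ ≥ 75.65

Lower bound (one-sided):
t* = 1.319 (one-sided for 90%)
Lower bound = x̄ - t* · s/√n = 77.4 - 1.319 · 6.5/√24 = 75.65

We are 90% confident that μ ≥ 75.65.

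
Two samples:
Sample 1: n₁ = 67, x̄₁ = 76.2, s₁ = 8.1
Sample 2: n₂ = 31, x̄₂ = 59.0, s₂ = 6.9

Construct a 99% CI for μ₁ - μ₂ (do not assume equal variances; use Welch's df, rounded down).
(13.00, 21.40)

Difference: x̄₁ - x̄₂ = 17.20
SE = √(s₁²/n₁ + s₂²/n₂) = √(8.1²/67 + 6.9²/31) = 1.5859
df = 67.90 → 67 (Welch–Satterthwaite, rounded down)
t* = 2.651

CI: 17.20 ± 2.651 · 1.5859 = 17.20 ± 4.20 = (13.00, 21.40)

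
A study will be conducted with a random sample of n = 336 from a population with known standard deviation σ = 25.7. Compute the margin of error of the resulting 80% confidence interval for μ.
Margin of error = 1.80

Margin of error = z* · σ/√n
= 1.282 · 25.7/√336
= 1.282 · 25.7/18.3303
= 1.80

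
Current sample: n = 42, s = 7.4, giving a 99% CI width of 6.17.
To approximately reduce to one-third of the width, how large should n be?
n ≈ 378

CI width ∝ 1/√n
To reduce width by factor 3, need √n to grow by 3 → need 3² = 9 times as many samples.

Current: n = 42, width = 6.17
New: n = 378, width ≈ 1.97

Width reduced by factor of 6.17/1.97 = 3.13.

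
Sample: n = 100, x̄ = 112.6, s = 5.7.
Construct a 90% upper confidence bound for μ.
μ ≤ 113.34

Upper bound (one-sided):
t* = 1.290 (one-sided for 90%)
Upper bound = x̄ + t* · s/√n = 112.6 + 1.290 · 5.7/√100 = 113.34

We are 90% confident that μ ≤ 113.34.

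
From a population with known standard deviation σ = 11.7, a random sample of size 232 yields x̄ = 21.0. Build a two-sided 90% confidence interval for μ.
(19.74, 22.26)

z-interval (σ known):
z* = 1.645 for 90% confidence

Margin of error = z* · σ/√n = 1.645 · 11.7/√232 = 1.26

CI: (21.0 - 1.26, 21.0 + 1.26) = (19.74, 22.26)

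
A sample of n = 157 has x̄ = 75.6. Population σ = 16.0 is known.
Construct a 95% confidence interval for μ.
(73.10, 78.10)

z-interval (σ known):
z* = 1.960 for 95% confidence

Margin of error = z* · σ/√n = 1.960 · 16.0/√157 = 2.50

CI: (75.6 - 2.50, 75.6 + 2.50) = (73.10, 78.10)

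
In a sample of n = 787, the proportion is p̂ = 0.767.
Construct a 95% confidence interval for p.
(0.737, 0.797)

Proportion CI:
SE = √(p̂(1-p̂)/n) = √(0.767 · 0.233 / 787) = 0.01507

z* = 1.960
Margin = z* · SE = 1.960 · 0.01507 = 0.0295

CI: 0.767 ± 0.0295 = (0.737, 0.797)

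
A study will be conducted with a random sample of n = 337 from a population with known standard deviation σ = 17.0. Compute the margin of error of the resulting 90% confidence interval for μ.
Margin of error = 1.52

Margin of error = z* · σ/√n
= 1.645 · 17.0/√337
= 1.645 · 17.0/18.3576
= 1.52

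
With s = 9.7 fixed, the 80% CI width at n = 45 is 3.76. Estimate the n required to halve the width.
n ≈ 180

CI width ∝ 1/√n
To reduce width by factor 2, need √n to grow by 2 → need 2² = 4 times as many samples.

Current: n = 45, width = 3.76
New: n = 180, width ≈ 1.86

Width reduced by factor of 3.76/1.86 = 2.02.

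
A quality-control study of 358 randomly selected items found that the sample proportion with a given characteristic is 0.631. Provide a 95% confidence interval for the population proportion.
(0.581, 0.681)

Proportion CI:
SE = √(p̂(1-p̂)/n) = √(0.631 · 0.369 / 358) = 0.02550

z* = 1.960
Margin = z* · SE = 1.960 · 0.02550 = 0.0500

CI: 0.631 ± 0.0500 = (0.581, 0.681)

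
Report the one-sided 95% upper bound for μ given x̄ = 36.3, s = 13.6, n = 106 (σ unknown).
μ ≤ 38.49

Upper bound (one-sided):
t* = 1.659 (one-sided for 95%)
Upper bound = x̄ + t* · s/√n = 36.3 + 1.659 · 13.6/√106 = 38.49

We are 95% confident that μ ≤ 38.49.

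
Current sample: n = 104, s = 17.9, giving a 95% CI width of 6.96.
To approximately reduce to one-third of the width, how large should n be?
n ≈ 936

CI width ∝ 1/√n
To reduce width by factor 3, need √n to grow by 3 → need 3² = 9 times as many samples.

Current: n = 104, width = 6.96
New: n = 936, width ≈ 2.30

Width reduced by factor of 6.96/2.30 = 3.03.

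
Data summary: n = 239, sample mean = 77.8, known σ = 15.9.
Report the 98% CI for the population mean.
(75.41, 80.19)

z-interval (σ known):
z* = 2.326 for 98% confidence

Margin of error = z* · σ/√n = 2.326 · 15.9/√239 = 2.39

CI: (77.8 - 2.39, 77.8 + 2.39) = (75.41, 80.19)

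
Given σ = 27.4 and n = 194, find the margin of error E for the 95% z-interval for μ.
Margin of error = 3.86

Margin of error = z* · σ/√n
= 1.960 · 27.4/√194
= 1.960 · 27.4/13.9284
= 3.86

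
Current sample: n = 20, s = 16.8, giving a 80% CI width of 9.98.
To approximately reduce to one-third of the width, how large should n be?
n ≈ 180

CI width ∝ 1/√n
To reduce width by factor 3, need √n to grow by 3 → need 3² = 9 times as many samples.

Current: n = 20, width = 9.98
New: n = 180, width ≈ 3.22

Width reduced by factor of 9.98/3.22 = 3.10.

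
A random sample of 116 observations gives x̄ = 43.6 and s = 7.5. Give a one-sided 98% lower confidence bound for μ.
μ ≥ 42.15

Lower bound (one-sided):
t* = 2.077 (one-sided for 98%)
Lower bound = x̄ - t* · s/√n = 43.6 - 2.077 · 7.5/√116 = 42.15

We are 98% confident that μ ≥ 42.15.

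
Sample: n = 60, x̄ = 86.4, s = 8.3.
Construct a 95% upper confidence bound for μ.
μ ≤ 88.19

Upper bound (one-sided):
t* = 1.671 (one-sided for 95%)
Upper bound = x̄ + t* · s/√n = 86.4 + 1.671 · 8.3/√60 = 88.19

We are 95% confident that μ ≤ 88.19.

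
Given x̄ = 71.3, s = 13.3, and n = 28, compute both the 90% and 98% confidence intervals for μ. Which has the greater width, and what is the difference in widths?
98% CI is wider by 3.87

df = 27
90% CI: t* = 1.703, (67.02, 75.58), width = 2 · t* · s/√n = 8.56
98% CI: t* = 2.473, (65.08, 77.52), width = 2 · t* · s/√n = 12.43

The 98% CI is wider by 12.43 - 8.56 = 3.87.
Higher confidence requires a wider interval.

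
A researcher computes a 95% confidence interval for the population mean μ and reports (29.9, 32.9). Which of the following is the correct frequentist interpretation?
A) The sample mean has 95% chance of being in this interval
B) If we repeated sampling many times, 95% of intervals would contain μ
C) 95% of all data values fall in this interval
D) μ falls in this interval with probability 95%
B

A) Wrong — x̄ is observed and sits in the interval by construction.
B) Correct — this is the frequentist long-run coverage interpretation.
C) Wrong — a CI is about the parameter μ, not individual data values.
D) Wrong — μ is fixed; the randomness lives in the interval, not in μ.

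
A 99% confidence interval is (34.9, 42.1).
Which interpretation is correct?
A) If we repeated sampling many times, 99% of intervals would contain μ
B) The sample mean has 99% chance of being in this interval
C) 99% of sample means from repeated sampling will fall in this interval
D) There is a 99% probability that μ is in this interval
A

A) Correct — this is the frequentist long-run coverage interpretation.
B) Wrong — x̄ is observed and sits in the interval by construction.
C) Wrong — coverage applies to intervals containing μ, not to future x̄ values.
D) Wrong — μ is fixed; the randomness lives in the interval, not in μ.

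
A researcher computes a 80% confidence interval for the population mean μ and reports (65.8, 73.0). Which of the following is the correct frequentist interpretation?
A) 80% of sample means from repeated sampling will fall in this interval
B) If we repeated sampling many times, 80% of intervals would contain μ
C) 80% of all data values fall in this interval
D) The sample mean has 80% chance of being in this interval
B

A) Wrong — coverage applies to intervals containing μ, not to future x̄ values.
B) Correct — this is the frequentist long-run coverage interpretation.
C) Wrong — a CI is about the parameter μ, not individual data values.
D) Wrong — x̄ is observed and sits in the interval by construction.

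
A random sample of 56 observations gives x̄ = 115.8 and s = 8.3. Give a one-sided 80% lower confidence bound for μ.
μ ≥ 114.86

Lower bound (one-sided):
t* = 0.848 (one-sided for 80%)
Lower bound = x̄ - t* · s/√n = 115.8 - 0.848 · 8.3/√56 = 114.86

We are 80% confident that μ ≥ 114.86.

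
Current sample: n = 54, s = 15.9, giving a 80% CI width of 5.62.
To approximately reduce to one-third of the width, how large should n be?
n ≈ 486

CI width ∝ 1/√n
To reduce width by factor 3, need √n to grow by 3 → need 3² = 9 times as many samples.

Current: n = 54, width = 5.62
New: n = 486, width ≈ 1.85

Width reduced by factor of 5.62/1.85 = 3.04.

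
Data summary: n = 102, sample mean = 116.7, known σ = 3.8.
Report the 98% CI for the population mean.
(115.82, 117.58)

z-interval (σ known):
z* = 2.326 for 98% confidence

Margin of error = z* · σ/√n = 2.326 · 3.8/√102 = 0.88

CI: (116.7 - 0.88, 116.7 + 0.88) = (115.82, 117.58)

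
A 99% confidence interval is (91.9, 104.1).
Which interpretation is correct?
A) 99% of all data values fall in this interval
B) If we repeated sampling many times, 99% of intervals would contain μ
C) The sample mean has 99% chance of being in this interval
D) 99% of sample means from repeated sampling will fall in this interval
B

A) Wrong — a CI is about the parameter μ, not individual data values.
B) Correct — this is the frequentist long-run coverage interpretation.
C) Wrong — x̄ is observed and sits in the interval by construction.
D) Wrong — coverage applies to intervals containing μ, not to future x̄ values.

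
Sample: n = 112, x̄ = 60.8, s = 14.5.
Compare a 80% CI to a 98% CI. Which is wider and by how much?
98% CI is wider by 2.94

df = 111
80% CI: t* = 1.289, (59.03, 62.57), width = 2 · t* · s/√n = 3.53
98% CI: t* = 2.360, (57.57, 64.03), width = 2 · t* · s/√n = 6.47

The 98% CI is wider by 6.47 - 3.53 = 2.94.
Higher confidence requires a wider interval.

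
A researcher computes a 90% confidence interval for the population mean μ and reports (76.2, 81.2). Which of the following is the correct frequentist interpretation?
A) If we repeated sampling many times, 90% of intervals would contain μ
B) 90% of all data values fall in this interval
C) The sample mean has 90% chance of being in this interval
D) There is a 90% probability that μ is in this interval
A

A) Correct — this is the frequentist long-run coverage interpretation.
B) Wrong — a CI is about the parameter μ, not individual data values.
C) Wrong — x̄ is observed and sits in the interval by construction.
D) Wrong — μ is fixed; the randomness lives in the interval, not in μ.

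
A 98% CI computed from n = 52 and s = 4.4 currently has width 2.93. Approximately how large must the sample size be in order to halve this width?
n ≈ 208

CI width ∝ 1/√n
To reduce width by factor 2, need √n to grow by 2 → need 2² = 4 times as many samples.

Current: n = 52, width = 2.93
New: n = 208, width ≈ 1.43

Width reduced by factor of 2.93/1.43 = 2.05.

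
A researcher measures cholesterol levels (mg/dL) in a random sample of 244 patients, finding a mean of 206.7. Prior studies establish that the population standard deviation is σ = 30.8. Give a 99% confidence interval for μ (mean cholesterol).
(201.62, 211.78)

z-interval (σ known):
z* = 2.576 for 99% confidence

Margin of error = z* · σ/√n = 2.576 · 30.8/√244 = 5.08

CI: (206.7 - 5.08, 206.7 + 5.08) = (201.62, 211.78)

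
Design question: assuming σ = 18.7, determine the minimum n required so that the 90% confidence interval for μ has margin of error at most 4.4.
n ≥ 49

For margin E ≤ 4.4:
n ≥ (z* · σ / E)²
n ≥ (1.645 · 18.7 / 4.4)²
n ≥ 48.88

Minimum n = 49 (rounding up)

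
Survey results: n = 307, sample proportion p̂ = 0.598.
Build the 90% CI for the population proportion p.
(0.552, 0.644)

Proportion CI:
SE = √(p̂(1-p̂)/n) = √(0.598 · 0.402 / 307) = 0.02798

z* = 1.645
Margin = z* · SE = 1.645 · 0.02798 = 0.0460

CI: 0.598 ± 0.0460 = (0.552, 0.644)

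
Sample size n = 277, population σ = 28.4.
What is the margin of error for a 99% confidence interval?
Margin of error = 4.40

Margin of error = z* · σ/√n
= 2.576 · 28.4/√277
= 2.576 · 28.4/16.6433
= 4.40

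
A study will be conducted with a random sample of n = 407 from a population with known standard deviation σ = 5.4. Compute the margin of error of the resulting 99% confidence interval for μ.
Margin of error = 0.69

Margin of error = z* · σ/√n
= 2.576 · 5.4/√407
= 2.576 · 5.4/20.1742
= 0.69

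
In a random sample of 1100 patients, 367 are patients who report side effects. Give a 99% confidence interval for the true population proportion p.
(0.297, 0.370)

Proportion CI:
p̂ = 367/1100 = 0.33364
SE = √(p̂(1-p̂)/n) = √(0.33364 · 0.66636 / 1100) = 0.01422

z* = 2.576
Margin = z* · SE = 2.576 · 0.01422 = 0.0366

CI: 0.33364 ± 0.0366 = (0.297, 0.370)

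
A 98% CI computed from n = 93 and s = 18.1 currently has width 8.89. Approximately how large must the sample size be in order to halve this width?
n ≈ 372

CI width ∝ 1/√n
To reduce width by factor 2, need √n to grow by 2 → need 2² = 4 times as many samples.

Current: n = 93, width = 8.89
New: n = 372, width ≈ 4.38

Width reduced by factor of 8.89/4.38 = 2.03.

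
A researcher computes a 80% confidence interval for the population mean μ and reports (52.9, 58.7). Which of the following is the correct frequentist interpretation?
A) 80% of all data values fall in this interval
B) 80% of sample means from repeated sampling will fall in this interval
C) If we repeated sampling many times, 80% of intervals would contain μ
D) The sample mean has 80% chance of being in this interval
C

A) Wrong — a CI is about the parameter μ, not individual data values.
B) Wrong — coverage applies to intervals containing μ, not to future x̄ values.
C) Correct — this is the frequentist long-run coverage interpretation.
D) Wrong — x̄ is observed and sits in the interval by construction.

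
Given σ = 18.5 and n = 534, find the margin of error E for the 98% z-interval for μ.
Margin of error = 1.86

Margin of error = z* · σ/√n
= 2.326 · 18.5/√534
= 2.326 · 18.5/23.1084
= 1.86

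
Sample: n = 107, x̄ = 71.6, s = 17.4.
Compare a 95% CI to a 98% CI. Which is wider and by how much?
98% CI is wider by 1.28

df = 106
95% CI: t* = 1.983, (68.26, 74.94), width = 2 · t* · s/√n = 6.67
98% CI: t* = 2.362, (67.63, 75.57), width = 2 · t* · s/√n = 7.95

The 98% CI is wider by 7.95 - 6.67 = 1.28.
Higher confidence requires a wider interval.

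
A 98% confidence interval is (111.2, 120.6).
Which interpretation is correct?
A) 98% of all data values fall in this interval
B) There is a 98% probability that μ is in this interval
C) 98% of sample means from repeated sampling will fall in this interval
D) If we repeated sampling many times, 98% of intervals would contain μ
D

A) Wrong — a CI is about the parameter μ, not individual data values.
B) Wrong — μ is fixed; the randomness lives in the interval, not in μ.
C) Wrong — coverage applies to intervals containing μ, not to future x̄ values.
D) Correct — this is the frequentist long-run coverage interpretation.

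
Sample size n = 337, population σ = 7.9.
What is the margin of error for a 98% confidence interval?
Margin of error = 1.00

Margin of error = z* · σ/√n
= 2.326 · 7.9/√337
= 2.326 · 7.9/18.3576
= 1.00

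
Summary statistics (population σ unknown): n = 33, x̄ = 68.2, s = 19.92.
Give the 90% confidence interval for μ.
(62.33, 74.07)

t-interval (σ unknown):
df = n - 1 = 32
t* = 1.694 for 90% confidence

Margin of error = t* · s/√n = 1.694 · 19.92/√33 = 5.87

CI: (62.33, 74.07)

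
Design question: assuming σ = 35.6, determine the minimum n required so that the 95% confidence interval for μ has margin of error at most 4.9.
n ≥ 203

For margin E ≤ 4.9:
n ≥ (z* · σ / E)²
n ≥ (1.960 · 35.6 / 4.9)²
n ≥ 202.78

Minimum n = 203 (rounding up)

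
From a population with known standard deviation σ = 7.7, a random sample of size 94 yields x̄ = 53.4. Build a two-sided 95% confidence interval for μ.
(51.84, 54.96)

z-interval (σ known):
z* = 1.960 for 95% confidence

Margin of error = z* · σ/√n = 1.960 · 7.7/√94 = 1.56

CI: (53.4 - 1.56, 53.4 + 1.56) = (51.84, 54.96)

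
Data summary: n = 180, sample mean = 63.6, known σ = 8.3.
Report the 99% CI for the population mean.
(62.01, 65.19)

z-interval (σ known):
z* = 2.576 for 99% confidence

Margin of error = z* · σ/√n = 2.576 · 8.3/√180 = 1.59

CI: (63.6 - 1.59, 63.6 + 1.59) = (62.01, 65.19)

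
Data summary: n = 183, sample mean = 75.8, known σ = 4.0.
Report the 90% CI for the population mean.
(75.31, 76.29)

z-interval (σ known):
z* = 1.645 for 90% confidence

Margin of error = z* · σ/√n = 1.645 · 4.0/√183 = 0.49

CI: (75.8 - 0.49, 75.8 + 0.49) = (75.31, 76.29)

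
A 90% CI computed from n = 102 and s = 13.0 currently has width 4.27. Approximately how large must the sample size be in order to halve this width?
n ≈ 408

CI width ∝ 1/√n
To reduce width by factor 2, need √n to grow by 2 → need 2² = 4 times as many samples.

Current: n = 102, width = 4.27
New: n = 408, width ≈ 2.12

Width reduced by factor of 4.27/2.12 = 2.01.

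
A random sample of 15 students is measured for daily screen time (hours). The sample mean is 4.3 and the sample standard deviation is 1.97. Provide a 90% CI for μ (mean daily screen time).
(3.40, 5.20)

t-interval (σ unknown):
df = n - 1 = 14
t* = 1.761 for 90% confidence

Margin of error = t* · s/√n = 1.761 · 1.97/√15 = 0.90

CI: (3.40, 5.20)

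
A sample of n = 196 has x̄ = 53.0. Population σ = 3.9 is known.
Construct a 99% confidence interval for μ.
(52.28, 53.72)

z-interval (σ known):
z* = 2.576 for 99% confidence

Margin of error = z* · σ/√n = 2.576 · 3.9/√196 = 0.72

CI: (53.0 - 0.72, 53.0 + 0.72) = (52.28, 53.72)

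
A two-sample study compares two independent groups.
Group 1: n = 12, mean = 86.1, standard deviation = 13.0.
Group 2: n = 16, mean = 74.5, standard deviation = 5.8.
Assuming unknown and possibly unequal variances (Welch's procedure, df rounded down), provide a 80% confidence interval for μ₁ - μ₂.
(6.19, 17.01)

Difference: x̄₁ - x̄₂ = 11.60
SE = √(s₁²/n₁ + s₂²/n₂) = √(13.0²/12 + 5.8²/16) = 4.0232
df = 14.30 → 14 (Welch–Satterthwaite, rounded down)
t* = 1.345

CI: 11.60 ± 1.345 · 4.0232 = 11.60 ± 5.41 = (6.19, 17.01)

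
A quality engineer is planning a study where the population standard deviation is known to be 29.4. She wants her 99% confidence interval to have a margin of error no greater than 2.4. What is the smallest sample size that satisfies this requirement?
n ≥ 996

For margin E ≤ 2.4:
n ≥ (z* · σ / E)²
n ≥ (2.576 · 29.4 / 2.4)²
n ≥ 995.78

Minimum n = 996 (rounding up)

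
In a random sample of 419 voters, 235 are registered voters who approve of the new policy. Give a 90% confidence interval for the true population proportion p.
(0.521, 0.601)

Proportion CI:
p̂ = 235/419 = 0.56086
SE = √(p̂(1-p̂)/n) = √(0.56086 · 0.43914 / 419) = 0.02424

z* = 1.645
Margin = z* · SE = 1.645 · 0.02424 = 0.0399

CI: 0.56086 ± 0.0399 = (0.521, 0.601)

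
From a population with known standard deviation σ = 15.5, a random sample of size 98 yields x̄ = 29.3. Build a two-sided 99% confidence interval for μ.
(25.27, 33.33)

z-interval (σ known):
z* = 2.576 for 99% confidence

Margin of error = z* · σ/√n = 2.576 · 15.5/√98 = 4.03

CI: (29.3 - 4.03, 29.3 + 4.03) = (25.27, 33.33)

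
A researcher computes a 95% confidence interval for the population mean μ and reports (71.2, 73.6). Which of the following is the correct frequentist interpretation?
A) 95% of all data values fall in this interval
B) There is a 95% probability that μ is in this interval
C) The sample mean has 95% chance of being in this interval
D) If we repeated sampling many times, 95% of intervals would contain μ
D

A) Wrong — a CI is about the parameter μ, not individual data values.
B) Wrong — μ is fixed; the randomness lives in the interval, not in μ.
C) Wrong — x̄ is observed and sits in the interval by construction.
D) Correct — this is the frequentist long-run coverage interpretation.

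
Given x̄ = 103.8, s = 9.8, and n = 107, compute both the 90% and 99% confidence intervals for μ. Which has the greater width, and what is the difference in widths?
99% CI is wider by 1.83

df = 106
90% CI: t* = 1.659, (102.23, 105.37), width = 2 · t* · s/√n = 3.14
99% CI: t* = 2.623, (101.31, 106.29), width = 2 · t* · s/√n = 4.97

The 99% CI is wider by 4.97 - 3.14 = 1.83.
Higher confidence requires a wider interval.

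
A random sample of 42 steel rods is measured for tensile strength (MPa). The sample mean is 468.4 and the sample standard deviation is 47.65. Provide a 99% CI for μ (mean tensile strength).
(448.54, 488.26)

t-interval (σ unknown):
df = n - 1 = 41
t* = 2.701 for 99% confidence

Margin of error = t* · s/√n = 2.701 · 47.65/√42 = 19.86

CI: (448.54, 488.26)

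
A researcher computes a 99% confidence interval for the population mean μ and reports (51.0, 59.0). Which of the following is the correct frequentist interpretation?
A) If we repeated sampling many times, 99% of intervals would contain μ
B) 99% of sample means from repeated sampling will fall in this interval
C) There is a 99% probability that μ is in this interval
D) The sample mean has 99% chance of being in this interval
A

A) Correct — this is the frequentist long-run coverage interpretation.
B) Wrong — coverage applies to intervals containing μ, not to future x̄ values.
C) Wrong — μ is fixed; the randomness lives in the interval, not in μ.
D) Wrong — x̄ is observed and sits in the interval by construction.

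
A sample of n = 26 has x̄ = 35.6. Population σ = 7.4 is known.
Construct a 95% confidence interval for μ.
(32.76, 38.44)

z-interval (σ known):
z* = 1.960 for 95% confidence

Margin of error = z* · σ/√n = 1.960 · 7.4/√26 = 2.84

CI: (35.6 - 2.84, 35.6 + 2.84) = (32.76, 38.44)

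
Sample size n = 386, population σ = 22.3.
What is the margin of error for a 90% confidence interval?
Margin of error = 1.87

Margin of error = z* · σ/√n
= 1.645 · 22.3/√386
= 1.645 · 22.3/19.6469
= 1.87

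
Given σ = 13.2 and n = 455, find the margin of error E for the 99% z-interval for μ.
Margin of error = 1.59

Margin of error = z* · σ/√n
= 2.576 · 13.2/√455
= 2.576 · 13.2/21.3307
= 1.59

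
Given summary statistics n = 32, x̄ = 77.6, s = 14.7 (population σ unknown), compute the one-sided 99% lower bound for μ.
μ ≥ 71.23

Lower bound (one-sided):
t* = 2.453 (one-sided for 99%)
Lower bound = x̄ - t* · s/√n = 77.6 - 2.453 · 14.7/√32 = 71.23

We are 99% confident that μ ≥ 71.23.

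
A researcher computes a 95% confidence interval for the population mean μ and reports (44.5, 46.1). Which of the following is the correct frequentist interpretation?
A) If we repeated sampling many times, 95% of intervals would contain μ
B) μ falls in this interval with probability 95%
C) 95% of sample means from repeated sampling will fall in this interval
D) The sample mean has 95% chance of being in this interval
A

A) Correct — this is the frequentist long-run coverage interpretation.
B) Wrong — μ is fixed; the randomness lives in the interval, not in μ.
C) Wrong — coverage applies to intervals containing μ, not to future x̄ values.
D) Wrong — x̄ is observed and sits in the interval by construction.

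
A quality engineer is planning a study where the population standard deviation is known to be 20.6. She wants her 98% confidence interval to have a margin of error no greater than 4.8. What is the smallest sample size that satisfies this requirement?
n ≥ 100

For margin E ≤ 4.8:
n ≥ (z* · σ / E)²
n ≥ (2.326 · 20.6 / 4.8)²
n ≥ 99.65

Minimum n = 100 (rounding up)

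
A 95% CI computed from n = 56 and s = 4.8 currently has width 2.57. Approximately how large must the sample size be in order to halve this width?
n ≈ 224

CI width ∝ 1/√n
To reduce width by factor 2, need √n to grow by 2 → need 2² = 4 times as many samples.

Current: n = 56, width = 2.57
New: n = 224, width ≈ 1.26

Width reduced by factor of 2.57/1.26 = 2.04.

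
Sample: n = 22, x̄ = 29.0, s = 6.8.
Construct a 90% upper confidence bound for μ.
μ ≤ 30.92

Upper bound (one-sided):
t* = 1.323 (one-sided for 90%)
Upper bound = x̄ + t* · s/√n = 29.0 + 1.323 · 6.8/√22 = 30.92

We are 90% confident that μ ≤ 30.92.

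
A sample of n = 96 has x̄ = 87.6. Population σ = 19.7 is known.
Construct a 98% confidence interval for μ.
(82.92, 92.28)

z-interval (σ known):
z* = 2.326 for 98% confidence

Margin of error = z* · σ/√n = 2.326 · 19.7/√96 = 4.68

CI: (87.6 - 4.68, 87.6 + 4.68) = (82.92, 92.28)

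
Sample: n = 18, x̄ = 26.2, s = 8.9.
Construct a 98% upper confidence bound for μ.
μ ≤ 30.87

Upper bound (one-sided):
t* = 2.224 (one-sided for 98%)
Upper bound = x̄ + t* · s/√n = 26.2 + 2.224 · 8.9/√18 = 30.87

We are 98% confident that μ ≤ 30.87.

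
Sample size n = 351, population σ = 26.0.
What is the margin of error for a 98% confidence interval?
Margin of error = 3.23

Margin of error = z* · σ/√n
= 2.326 · 26.0/√351
= 2.326 · 26.0/18.7350
= 3.23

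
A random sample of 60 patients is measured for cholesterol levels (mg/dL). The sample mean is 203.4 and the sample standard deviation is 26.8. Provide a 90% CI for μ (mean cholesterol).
(197.62, 209.18)

t-interval (σ unknown):
df = n - 1 = 59
t* = 1.671 for 90% confidence

Margin of error = t* · s/√n = 1.671 · 26.8/√60 = 5.78

CI: (197.62, 209.18)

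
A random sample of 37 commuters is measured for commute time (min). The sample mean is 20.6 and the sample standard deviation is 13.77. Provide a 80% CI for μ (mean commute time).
(17.64, 23.56)

t-interval (σ unknown):
df = n - 1 = 36
t* = 1.306 for 80% confidence

Margin of error = t* · s/√n = 1.306 · 13.77/√37 = 2.96

CI: (17.64, 23.56)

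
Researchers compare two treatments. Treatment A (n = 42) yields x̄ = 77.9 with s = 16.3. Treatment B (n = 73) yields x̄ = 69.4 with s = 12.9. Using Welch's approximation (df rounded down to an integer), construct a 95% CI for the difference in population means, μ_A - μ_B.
(2.65, 14.35)

Difference: x̄₁ - x̄₂ = 8.50
SE = √(s₁²/n₁ + s₂²/n₂) = √(16.3²/42 + 12.9²/73) = 2.9335
df = 70.65 → 70 (Welch–Satterthwaite, rounded down)
t* = 1.994

CI: 8.50 ± 1.994 · 2.9335 = 8.50 ± 5.85 = (2.65, 14.35)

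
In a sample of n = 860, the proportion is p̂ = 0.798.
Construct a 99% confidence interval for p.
(0.763, 0.833)

Proportion CI:
SE = √(p̂(1-p̂)/n) = √(0.798 · 0.202 / 860) = 0.01369

z* = 2.576
Margin = z* · SE = 2.576 · 0.01369 = 0.0353

CI: 0.798 ± 0.0353 = (0.763, 0.833)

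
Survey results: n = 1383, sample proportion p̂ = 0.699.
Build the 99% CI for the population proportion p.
(0.667, 0.731)

Proportion CI:
SE = √(p̂(1-p̂)/n) = √(0.699 · 0.301 / 1383) = 0.01233

z* = 2.576
Margin = z* · SE = 2.576 · 0.01233 = 0.0318

CI: 0.699 ± 0.0318 = (0.667, 0.731)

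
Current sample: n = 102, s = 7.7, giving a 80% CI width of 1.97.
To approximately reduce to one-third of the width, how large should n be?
n ≈ 918

CI width ∝ 1/√n
To reduce width by factor 3, need √n to grow by 3 → need 3² = 9 times as many samples.

Current: n = 102, width = 1.97
New: n = 918, width ≈ 0.65

Width reduced by factor of 1.97/0.65 = 3.03.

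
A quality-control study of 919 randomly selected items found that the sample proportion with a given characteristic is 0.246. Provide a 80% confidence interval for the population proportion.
(0.228, 0.264)

Proportion CI:
SE = √(p̂(1-p̂)/n) = √(0.246 · 0.754 / 919) = 0.01421

z* = 1.282
Margin = z* · SE = 1.282 · 0.01421 = 0.0182

CI: 0.246 ± 0.0182 = (0.228, 0.264)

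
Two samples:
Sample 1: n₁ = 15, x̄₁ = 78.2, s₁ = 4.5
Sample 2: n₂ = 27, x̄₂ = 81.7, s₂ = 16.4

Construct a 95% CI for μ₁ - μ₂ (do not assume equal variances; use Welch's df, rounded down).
(-10.35, 3.35)

Difference: x̄₁ - x̄₂ = -3.50
SE = √(s₁²/n₁ + s₂²/n₂) = √(4.5²/15 + 16.4²/27) = 3.3633
df = 32.42 → 32 (Welch–Satterthwaite, rounded down)
t* = 2.037

CI: -3.50 ± 2.037 · 3.3633 = -3.50 ± 6.85 = (-10.35, 3.35)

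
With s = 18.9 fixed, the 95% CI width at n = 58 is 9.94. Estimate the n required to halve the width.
n ≈ 232

CI width ∝ 1/√n
To reduce width by factor 2, need √n to grow by 2 → need 2² = 4 times as many samples.

Current: n = 58, width = 9.94
New: n = 232, width ≈ 4.89

Width reduced by factor of 9.94/4.89 = 2.03.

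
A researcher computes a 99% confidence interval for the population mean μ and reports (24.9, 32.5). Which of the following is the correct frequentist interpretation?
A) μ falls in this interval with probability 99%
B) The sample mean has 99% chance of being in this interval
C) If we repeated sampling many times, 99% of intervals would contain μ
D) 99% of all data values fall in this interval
C

A) Wrong — μ is fixed; the randomness lives in the interval, not in μ.
B) Wrong — x̄ is observed and sits in the interval by construction.
C) Correct — this is the frequentist long-run coverage interpretation.
D) Wrong — a CI is about the parameter μ, not individual data values.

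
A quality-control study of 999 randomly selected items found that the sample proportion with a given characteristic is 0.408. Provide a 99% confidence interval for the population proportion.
(0.368, 0.448)

Proportion CI:
SE = √(p̂(1-p̂)/n) = √(0.408 · 0.592 / 999) = 0.01555

z* = 2.576
Margin = z* · SE = 2.576 · 0.01555 = 0.0401

CI: 0.408 ± 0.0401 = (0.368, 0.448)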